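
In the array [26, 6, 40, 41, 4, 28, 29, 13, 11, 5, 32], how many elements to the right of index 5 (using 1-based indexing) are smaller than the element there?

0 such elements

The element at index 5 is 4.
Elements after it: 28, 29, 13, 11, 5, 32
None of them are smaller than 4.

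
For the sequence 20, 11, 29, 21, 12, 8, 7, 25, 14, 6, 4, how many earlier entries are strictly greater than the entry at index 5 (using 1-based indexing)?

3 such elements

The element at index 5 is 12.
Elements before it: 20, 11, 29, 21
Those larger than 12: 20, 29, 21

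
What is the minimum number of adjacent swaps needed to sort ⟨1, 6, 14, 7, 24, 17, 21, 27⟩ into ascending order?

3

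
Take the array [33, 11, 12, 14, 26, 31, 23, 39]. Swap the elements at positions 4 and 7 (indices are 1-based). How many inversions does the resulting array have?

There are 9 inversions.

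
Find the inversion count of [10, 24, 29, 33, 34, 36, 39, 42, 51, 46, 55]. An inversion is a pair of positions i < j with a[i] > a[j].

Out-of-order pairs: 1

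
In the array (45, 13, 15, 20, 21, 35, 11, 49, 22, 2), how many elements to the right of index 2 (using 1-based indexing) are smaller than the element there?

The element at index 2 is 13.
Elements after it: 15, 20, 21, 35, 11, 49, 22, 2
Those smaller than 13: 11, 2

2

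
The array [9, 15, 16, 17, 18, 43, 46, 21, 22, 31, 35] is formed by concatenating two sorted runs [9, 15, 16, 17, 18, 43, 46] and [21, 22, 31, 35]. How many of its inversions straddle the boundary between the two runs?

There are 8 cross-inversions.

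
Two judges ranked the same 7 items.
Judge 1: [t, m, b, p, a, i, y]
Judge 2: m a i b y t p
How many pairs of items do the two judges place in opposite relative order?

10

Assign each item its position (1..7) in the first ordering, then rewrite the second ordering as that position sequence:
positions: t→1, m→2, b→3, p→4, a→5, i→6, y→7
second ordering as positions: [2, 5, 6, 3, 7, 1, 4]
Discordant pairs = inversions in this position sequence.
2: 1 → 1
5: 3, 1, 4 → 3
6: 3, 1, 4 → 3
3: 1 → 1
7: 1, 4 → 2
1: 0
4: 0
Total: 1 + 3 + 3 + 1 + 2 + 0 + 0 = 10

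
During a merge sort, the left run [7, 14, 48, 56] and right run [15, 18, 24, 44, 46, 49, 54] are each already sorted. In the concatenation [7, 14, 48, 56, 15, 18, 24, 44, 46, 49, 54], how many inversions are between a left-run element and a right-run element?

12

Take each right-half value and tally the left-half values above it:
r = 15: 48, 56 → 2
r = 18: 48, 56 → 2
r = 24: 48, 56 → 2
r = 44: 48, 56 → 2
r = 46: 48, 56 → 2
r = 49: 56 → 1
r = 54: 56 → 1
Cross-inversions: 2 + 2 + 2 + 2 + 2 + 1 + 1 = 12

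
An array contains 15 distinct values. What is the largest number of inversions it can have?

105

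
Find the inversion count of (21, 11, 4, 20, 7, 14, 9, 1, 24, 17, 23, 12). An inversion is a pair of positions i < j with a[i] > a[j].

30

Element-by-element contributions:
21 → 11, 4, 20, 7, 14, 9, 1, 17, 12 → 9
11 → 4, 7, 9, 1 → 4
4 → 1 → 1
20 → 7, 14, 9, 1, 17, 12 → 6
7 → 1 → 1
14 → 9, 1, 12 → 3
9 → 1 → 1
1 → none → 0
24 → 17, 23, 12 → 3
17 → 12 → 1
23 → 12 → 1
12 → none → 0
Sum: 9 + 4 + 1 + 6 + 1 + 3 + 1 + 0 + 3 + 1 + 1 + 0 = 30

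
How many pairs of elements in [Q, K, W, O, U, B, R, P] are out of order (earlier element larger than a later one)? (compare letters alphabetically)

Count, for each position, how many later elements it exceeds:
Q → K, O, B, P → 4
K → B → 1
W → O, U, B, R, P → 5
O → B → 1
U → B, R, P → 3
B → none → 0
R → P → 1
P → none → 0
Sum: 4 + 1 + 5 + 1 + 3 + 0 + 1 + 0 = 15

15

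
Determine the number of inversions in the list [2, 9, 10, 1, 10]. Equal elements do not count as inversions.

3

Element-by-element contributions:
2 → 1 → 1
9 → 1 → 1
10 → 1 → 1
1 → none → 0
10 → none → 0
Sum: 1 + 1 + 1 + 0 + 0 = 3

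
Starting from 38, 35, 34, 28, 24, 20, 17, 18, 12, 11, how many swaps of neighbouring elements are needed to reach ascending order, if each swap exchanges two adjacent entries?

44 adjacent swaps

Each adjacent swap fixes exactly one inversion, so the minimum swap count equals the number of inversions.
Count inversions — for each element, later elements that are smaller:
38: 35, 34, 28, 24, 20, 17, 18, 12, 11 → 9
35: 34, 28, 24, 20, 17, 18, 12, 11 → 8
34: 28, 24, 20, 17, 18, 12, 11 → 7
28: 24, 20, 17, 18, 12, 11 → 6
24: 20, 17, 18, 12, 11 → 5
20: 17, 18, 12, 11 → 4
17: 12, 11 → 2
18: 12, 11 → 2
12: 11 → 1
11: none → 0
Total inversions: 9 + 8 + 7 + 6 + 5 + 4 + 2 + 2 + 1 + 0 = 44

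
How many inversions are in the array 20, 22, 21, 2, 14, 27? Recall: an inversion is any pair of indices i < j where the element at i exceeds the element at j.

7

For each element, count later entries that are smaller:
20: 2
22: 3
21: 2
2: 0
14: 0
27: 0
Sum: 2 + 3 + 2 + 0 + 0 + 0 = 7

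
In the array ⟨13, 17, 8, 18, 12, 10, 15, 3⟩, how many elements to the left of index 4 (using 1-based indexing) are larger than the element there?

The element at index 4 is 18.
Elements before it: 13, 17, 8
None of them are larger than 18.

0 such elements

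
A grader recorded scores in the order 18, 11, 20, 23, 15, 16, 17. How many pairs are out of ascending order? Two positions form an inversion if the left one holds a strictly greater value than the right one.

Inversions: 10

Sweep left to right; for each value list the smaller values that follow it:
18 → 11, 15, 16, 17 → 4
11 → none → 0
20 → 15, 16, 17 → 3
23 → 15, 16, 17 → 3
15 → none → 0
16 → none → 0
17 → none → 0
Sum: 4 + 0 + 3 + 3 + 0 + 0 + 0 = 10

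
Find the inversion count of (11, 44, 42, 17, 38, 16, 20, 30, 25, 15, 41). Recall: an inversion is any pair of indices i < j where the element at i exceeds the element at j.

Sweep left to right; for each value list the smaller values that follow it:
11: 0
44: 9
42: 8
17: 2
38: 5
16: 1
20: 1
30: 2
25: 1
15: 0
41: 0
Sum: 0 + 9 + 8 + 2 + 5 + 1 + 1 + 2 + 1 + 0 + 0 = 29

29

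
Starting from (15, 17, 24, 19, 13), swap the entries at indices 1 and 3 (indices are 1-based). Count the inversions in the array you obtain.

There are 8 inversions.

Positions 1 and 3 hold 15 and 24; after swapping, the array is [24, 17, 15, 19, 13].
Count, for each position, how many later elements it exceeds:
24 → 17, 15, 19, 13 → 4
17 → 15, 13 → 2
15 → 13 → 1
19 → 13 → 1
13 → none → 0
Sum: 4 + 2 + 1 + 1 + 0 = 8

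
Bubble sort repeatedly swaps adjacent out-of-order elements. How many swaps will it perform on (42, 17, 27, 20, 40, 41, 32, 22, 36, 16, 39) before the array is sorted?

The minimum number of adjacent swaps to sort an array equals its inversion count, since every such swap removes exactly one inversion.
Count inversions — for each element, later elements that are smaller:
42: 17, 27, 20, 40, 41, 32, 22, 36, 16, 39 → 10
17: 16 → 1
27: 20, 22, 16 → 3
20: 16 → 1
40: 32, 22, 36, 16, 39 → 5
41: 32, 22, 36, 16, 39 → 5
32: 22, 16 → 2
22: 16 → 1
36: 16 → 1
16: none → 0
39: none → 0
Total inversions: 10 + 1 + 3 + 1 + 5 + 5 + 2 + 1 + 1 + 0 + 0 = 29

29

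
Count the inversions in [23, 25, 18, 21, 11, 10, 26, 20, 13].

23 inversions

Element-by-element contributions:
23 → 18, 21, 11, 10, 20, 13 → 6
25 → 18, 21, 11, 10, 20, 13 → 6
18 → 11, 10, 13 → 3
21 → 11, 10, 20, 13 → 4
11 → 10 → 1
10 → none → 0
26 → 20, 13 → 2
20 → 13 → 1
13 → none → 0
Sum: 6 + 6 + 3 + 4 + 1 + 0 + 2 + 1 + 0 = 23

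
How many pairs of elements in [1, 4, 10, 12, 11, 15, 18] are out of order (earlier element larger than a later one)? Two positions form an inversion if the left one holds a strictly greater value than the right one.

1

Listing every pair i<j with a[i]>a[j] (using 1-based positions):
(4,5): 12 > 11
That's 1 pair.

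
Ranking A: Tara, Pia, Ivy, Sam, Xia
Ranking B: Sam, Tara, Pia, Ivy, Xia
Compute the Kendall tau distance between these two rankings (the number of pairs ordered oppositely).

Assign each item its position (1..5) in the first ordering, then rewrite the second ordering as that position sequence:
positions: Tara→1, Pia→2, Ivy→3, Sam→4, Xia→5
second ordering as positions: [4, 1, 2, 3, 5]
Discordant pairs = inversions in this position sequence.
4: 1, 2, 3 → 3
1: 0
2: 0
3: 0
5: 0
Total: 3 + 0 + 0 + 0 + 0 = 3

Discordant pairs: 3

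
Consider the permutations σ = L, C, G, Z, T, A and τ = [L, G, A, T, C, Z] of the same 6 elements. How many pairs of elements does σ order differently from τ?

6

Assign each item its position (1..6) in the first ordering, then rewrite the second ordering as that position sequence:
positions: L→1, C→2, G→3, Z→4, T→5, A→6
second ordering as positions: [1, 3, 6, 5, 2, 4]
Discordant pairs = inversions in this position sequence.
1: 0
3: 2 → 1
6: 5, 2, 4 → 3
5: 2, 4 → 2
2: 0
4: 0
Total: 0 + 1 + 3 + 2 + 0 + 0 = 6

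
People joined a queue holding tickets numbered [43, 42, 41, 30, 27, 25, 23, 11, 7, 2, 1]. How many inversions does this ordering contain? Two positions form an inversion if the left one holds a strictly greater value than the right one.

Element-by-element contributions:
43: 10
42: 9
41: 8
30: 7
27: 6
25: 5
23: 4
11: 3
7: 2
2: 1
1: 0
Sum: 10 + 9 + 8 + 7 + 6 + 5 + 4 + 3 + 2 + 1 + 0 = 55

55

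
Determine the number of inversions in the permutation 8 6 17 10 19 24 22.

3 out-of-order pairs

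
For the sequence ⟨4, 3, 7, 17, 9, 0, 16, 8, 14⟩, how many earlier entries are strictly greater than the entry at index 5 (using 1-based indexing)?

The element at index 5 is 9.
Elements before it: 4, 3, 7, 17
Those larger than 9: 17

1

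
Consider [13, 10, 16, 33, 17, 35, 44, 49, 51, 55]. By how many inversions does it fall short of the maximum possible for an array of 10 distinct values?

Maximum inversions for 10 distinct elements is C(10, 2) = 10·9/2 = 45.
Current inversions — for each element, count later smaller elements:
13: 1
10: 0
16: 0
33: 1
17: 0
35: 0
44: 0
49: 0
51: 0
55: 0
Current total: 1 + 0 + 0 + 1 + 0 + 0 + 0 + 0 + 0 + 0 = 2
Shortfall: 45 − 2 = 43

43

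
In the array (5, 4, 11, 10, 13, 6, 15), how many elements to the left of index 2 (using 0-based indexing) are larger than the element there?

The element at index 2 is 11.
Elements before it: 5, 4
None of them are larger than 11.

0 such elements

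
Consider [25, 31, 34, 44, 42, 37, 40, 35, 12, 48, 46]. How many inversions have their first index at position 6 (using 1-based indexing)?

2

The element at index 6 is 37.
Elements after it: 40, 35, 12, 48, 46
Those smaller than 37: 35, 12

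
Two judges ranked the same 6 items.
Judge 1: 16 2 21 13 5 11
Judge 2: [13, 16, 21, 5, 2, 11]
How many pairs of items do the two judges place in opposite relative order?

Assign each item its position (1..6) in the first ordering, then rewrite the second ordering as that position sequence:
positions: 16→1, 2→2, 21→3, 13→4, 5→5, 11→6
second ordering as positions: [4, 1, 3, 5, 2, 6]
Discordant pairs = inversions in this position sequence.
4: 1, 3, 2 → 3
1: 0
3: 2 → 1
5: 2 → 1
2: 0
6: 0
Total: 3 + 0 + 1 + 1 + 0 + 0 = 5

5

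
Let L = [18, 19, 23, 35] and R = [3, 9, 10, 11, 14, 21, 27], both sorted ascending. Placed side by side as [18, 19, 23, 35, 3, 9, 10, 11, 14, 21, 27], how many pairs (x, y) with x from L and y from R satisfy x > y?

23

Count, for every r in R, how many entries of L exceed r:
r = 3: 18, 19, 23, 35 → 4
r = 9: 18, 19, 23, 35 → 4
r = 10: 18, 19, 23, 35 → 4
r = 11: 18, 19, 23, 35 → 4
r = 14: 18, 19, 23, 35 → 4
r = 21: 23, 35 → 2
r = 27: 35 → 1
Cross-inversions: 4 + 4 + 4 + 4 + 4 + 2 + 1 = 23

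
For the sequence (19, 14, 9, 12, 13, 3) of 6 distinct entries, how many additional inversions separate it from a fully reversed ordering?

Maximum inversions for 6 distinct elements is C(6, 2) = 6·5/2 = 15.
Current inversions — for each element, count later smaller elements:
19: 5
14: 4
9: 1
12: 1
13: 1
3: 0
Current total: 5 + 4 + 1 + 1 + 1 + 0 = 12
Shortfall: 15 − 12 = 3

3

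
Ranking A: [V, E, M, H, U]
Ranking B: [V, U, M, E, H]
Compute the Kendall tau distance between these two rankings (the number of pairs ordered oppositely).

4

Assign each item its position (1..5) in the first ordering, then rewrite the second ordering as that position sequence:
positions: V→1, E→2, M→3, H→4, U→5
second ordering as positions: [1, 5, 3, 2, 4]
Discordant pairs = inversions in this position sequence.
1: 0
5: 3, 2, 4 → 3
3: 2 → 1
2: 0
4: 0
Total: 0 + 3 + 1 + 0 + 0 = 4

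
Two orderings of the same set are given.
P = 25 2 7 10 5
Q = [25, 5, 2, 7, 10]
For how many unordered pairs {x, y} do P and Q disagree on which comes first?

Assign each item its position (1..5) in the first ordering, then rewrite the second ordering as that position sequence:
positions: 25→1, 2→2, 7→3, 10→4, 5→5
second ordering as positions: [1, 5, 2, 3, 4]
Discordant pairs = inversions in this position sequence.
1: 0
5: 2, 3, 4 → 3
2: 0
3: 0
4: 0
Total: 0 + 3 + 0 + 0 + 0 = 3

3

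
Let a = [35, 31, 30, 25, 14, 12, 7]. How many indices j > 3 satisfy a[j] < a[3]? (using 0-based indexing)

3

The element at index 3 is 25.
Elements after it: 14, 12, 7
Those smaller than 25: 14, 12, 7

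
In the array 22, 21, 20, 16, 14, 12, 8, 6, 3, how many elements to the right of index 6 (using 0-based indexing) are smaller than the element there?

2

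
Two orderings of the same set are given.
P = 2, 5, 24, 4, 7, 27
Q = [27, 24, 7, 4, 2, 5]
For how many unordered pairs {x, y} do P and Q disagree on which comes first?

Assign each item its position (1..6) in the first ordering, then rewrite the second ordering as that position sequence:
positions: 2→1, 5→2, 24→3, 4→4, 7→5, 27→6
second ordering as positions: [6, 3, 5, 4, 1, 2]
Discordant pairs = inversions in this position sequence.
6: 3, 5, 4, 1, 2 → 5
3: 1, 2 → 2
5: 4, 1, 2 → 3
4: 1, 2 → 2
1: 0
2: 0
Total: 5 + 2 + 3 + 2 + 0 + 0 = 12

12 disagreeing pairs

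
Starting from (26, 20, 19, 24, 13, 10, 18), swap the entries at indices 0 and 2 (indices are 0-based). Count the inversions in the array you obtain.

14

Positions 0 and 2 hold 26 and 19; after swapping, the array is [19, 20, 26, 24, 13, 10, 18].
Count, for each position, how many later elements it exceeds:
19 → 13, 10, 18 → 3
20 → 13, 10, 18 → 3
26 → 24, 13, 10, 18 → 4
24 → 13, 10, 18 → 3
13 → 10 → 1
10 → none → 0
18 → none → 0
Sum: 3 + 3 + 4 + 3 + 1 + 0 + 0 = 14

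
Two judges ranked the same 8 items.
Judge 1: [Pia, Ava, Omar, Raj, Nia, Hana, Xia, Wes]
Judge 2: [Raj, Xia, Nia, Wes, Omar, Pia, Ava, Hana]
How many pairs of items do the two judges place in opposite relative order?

17 discordant pairs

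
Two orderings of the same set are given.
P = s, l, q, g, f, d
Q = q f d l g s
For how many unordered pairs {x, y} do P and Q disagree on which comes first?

Assign each item its position (1..6) in the first ordering, then rewrite the second ordering as that position sequence:
positions: s→1, l→2, q→3, g→4, f→5, d→6
second ordering as positions: [3, 5, 6, 2, 4, 1]
Discordant pairs = inversions in this position sequence.
3: 2, 1 → 2
5: 2, 4, 1 → 3
6: 2, 4, 1 → 3
2: 1 → 1
4: 1 → 1
1: 0
Total: 2 + 3 + 3 + 1 + 1 + 0 = 10

10 disagreeing pairs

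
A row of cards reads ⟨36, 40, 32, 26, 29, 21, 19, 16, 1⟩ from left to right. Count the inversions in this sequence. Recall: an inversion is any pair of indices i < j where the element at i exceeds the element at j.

34 inversions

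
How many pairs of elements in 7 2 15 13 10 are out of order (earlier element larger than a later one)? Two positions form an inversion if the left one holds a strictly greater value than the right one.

4

Count, for each position, how many later elements it exceeds:
7 → 2 → 1
2 → none → 0
15 → 13, 10 → 2
13 → 10 → 1
10 → none → 0
Sum: 1 + 0 + 2 + 1 + 0 = 4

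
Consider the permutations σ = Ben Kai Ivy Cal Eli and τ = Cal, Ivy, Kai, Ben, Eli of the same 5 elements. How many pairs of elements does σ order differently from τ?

6 discordant pairs

Assign each item its position (1..5) in the first ordering, then rewrite the second ordering as that position sequence:
positions: Ben→1, Kai→2, Ivy→3, Cal→4, Eli→5
second ordering as positions: [4, 3, 2, 1, 5]
Discordant pairs = inversions in this position sequence.
4: 3, 2, 1 → 3
3: 2, 1 → 2
2: 1 → 1
1: 0
5: 0
Total: 3 + 2 + 1 + 0 + 0 = 6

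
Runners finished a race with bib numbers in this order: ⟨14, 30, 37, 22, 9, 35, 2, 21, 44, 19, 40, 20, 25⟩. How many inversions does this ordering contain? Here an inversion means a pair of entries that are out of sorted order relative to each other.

36 out-of-order pairs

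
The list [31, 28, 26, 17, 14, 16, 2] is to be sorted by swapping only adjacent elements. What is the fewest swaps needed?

20

The minimum number of adjacent swaps to sort an array equals its inversion count, since every such swap removes exactly one inversion.
Count inversions — for each element, later elements that are smaller:
31: 28, 26, 17, 14, 16, 2 → 6
28: 26, 17, 14, 16, 2 → 5
26: 17, 14, 16, 2 → 4
17: 14, 16, 2 → 3
14: 2 → 1
16: 2 → 1
2: none → 0
Total inversions: 6 + 5 + 4 + 3 + 1 + 1 + 0 = 20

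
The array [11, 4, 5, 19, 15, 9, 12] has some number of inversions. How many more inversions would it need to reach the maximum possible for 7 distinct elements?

13

Maximum inversions for 7 distinct elements is C(7, 2) = 7·6/2 = 21.
Current inversions — for each element, count later smaller elements:
11: 3
4: 0
5: 0
19: 3
15: 2
9: 0
12: 0
Current total: 3 + 0 + 0 + 3 + 2 + 0 + 0 = 8
Shortfall: 21 − 8 = 13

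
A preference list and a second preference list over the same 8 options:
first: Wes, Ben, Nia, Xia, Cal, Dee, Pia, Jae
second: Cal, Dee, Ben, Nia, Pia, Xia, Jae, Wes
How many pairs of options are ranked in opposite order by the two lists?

14 pairs

Assign each item its position (1..8) in the first ordering, then rewrite the second ordering as that position sequence:
positions: Wes→1, Ben→2, Nia→3, Xia→4, Cal→5, Dee→6, Pia→7, Jae→8
second ordering as positions: [5, 6, 2, 3, 7, 4, 8, 1]
Discordant pairs = inversions in this position sequence.
5: 2, 3, 4, 1 → 4
6: 2, 3, 4, 1 → 4
2: 1 → 1
3: 1 → 1
7: 4, 1 → 2
4: 1 → 1
8: 1 → 1
1: 0
Total: 4 + 4 + 1 + 1 + 2 + 1 + 1 + 0 = 14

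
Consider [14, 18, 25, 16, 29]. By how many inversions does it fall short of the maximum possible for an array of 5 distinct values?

8 inversions short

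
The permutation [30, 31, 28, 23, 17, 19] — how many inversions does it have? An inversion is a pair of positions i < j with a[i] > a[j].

For each element, count later entries that are smaller:
30 → 28, 23, 17, 19 → 4
31 → 28, 23, 17, 19 → 4
28 → 23, 17, 19 → 3
23 → 17, 19 → 2
17 → none → 0
19 → none → 0
Sum: 4 + 4 + 3 + 2 + 0 + 0 = 13

Inversions: 13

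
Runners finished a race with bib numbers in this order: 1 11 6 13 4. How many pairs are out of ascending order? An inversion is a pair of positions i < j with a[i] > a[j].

Sweep left to right; for each value list the smaller values that follow it:
1: 0
11: 2
6: 1
13: 1
4: 0
Sum: 0 + 2 + 1 + 1 + 0 = 4

Inversions: 4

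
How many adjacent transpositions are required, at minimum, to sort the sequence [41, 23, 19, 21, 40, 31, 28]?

Each adjacent swap fixes exactly one inversion, so the minimum swap count equals the number of inversions.
Count inversions — for each element, later elements that are smaller:
41: 23, 19, 21, 40, 31, 28 → 6
23: 19, 21 → 2
19: none → 0
21: none → 0
40: 31, 28 → 2
31: 28 → 1
28: none → 0
Total inversions: 6 + 2 + 0 + 0 + 2 + 1 + 0 = 11

11 adjacent swaps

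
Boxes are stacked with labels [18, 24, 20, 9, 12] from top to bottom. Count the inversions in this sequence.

There are 7 inversions.

For each element, count later entries that are smaller:
18 → 9, 12 → 2
24 → 20, 9, 12 → 3
20 → 9, 12 → 2
9 → none → 0
12 → none → 0
Sum: 2 + 3 + 2 + 0 + 0 = 7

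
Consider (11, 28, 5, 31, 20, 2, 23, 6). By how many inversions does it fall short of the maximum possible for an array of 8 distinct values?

12 inversions short

Maximum inversions for 8 distinct elements is C(8, 2) = 8·7/2 = 28.
Current inversions — for each element, count later smaller elements:
11: 3
28: 5
5: 1
31: 4
20: 2
2: 0
23: 1
6: 0
Current total: 3 + 5 + 1 + 4 + 2 + 0 + 1 + 0 = 16
Shortfall: 28 − 16 = 12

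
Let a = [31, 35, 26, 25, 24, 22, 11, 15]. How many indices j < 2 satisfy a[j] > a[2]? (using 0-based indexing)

2

The element at index 2 is 26.
Elements before it: 31, 35
Those larger than 26: 31, 35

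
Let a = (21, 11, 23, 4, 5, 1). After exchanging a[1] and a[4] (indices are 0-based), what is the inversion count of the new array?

Positions 1 and 4 hold 11 and 5; after swapping, the array is [21, 5, 23, 4, 11, 1].
Count, for each position, how many later elements it exceeds:
21 → 5, 4, 11, 1 → 4
5 → 4, 1 → 2
23 → 4, 11, 1 → 3
4 → 1 → 1
11 → 1 → 1
1 → none → 0
Sum: 4 + 2 + 3 + 1 + 1 + 0 = 11

11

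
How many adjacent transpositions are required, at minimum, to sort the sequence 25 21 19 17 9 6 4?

21

Minimum adjacent swaps = number of inversions (each swap of adjacent out-of-order elements removes one inversion and no swap can remove more).
Count inversions — for each element, later elements that are smaller:
25: 21, 19, 17, 9, 6, 4 → 6
21: 19, 17, 9, 6, 4 → 5
19: 17, 9, 6, 4 → 4
17: 9, 6, 4 → 3
9: 6, 4 → 2
6: 4 → 1
4: none → 0
Total inversions: 6 + 5 + 4 + 3 + 2 + 1 + 0 = 21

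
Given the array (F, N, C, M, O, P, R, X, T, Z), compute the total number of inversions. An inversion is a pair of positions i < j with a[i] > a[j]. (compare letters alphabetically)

For each element, count later entries that are smaller:
F → C → 1
N → C, M → 2
C → none → 0
M → none → 0
O → none → 0
P → none → 0
R → none → 0
X → T → 1
T → none → 0
Z → none → 0
Sum: 1 + 2 + 0 + 0 + 0 + 0 + 0 + 1 + 0 + 0 = 4

There are 4 out-of-order pairs.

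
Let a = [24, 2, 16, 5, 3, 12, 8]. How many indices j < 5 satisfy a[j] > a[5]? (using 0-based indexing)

The element at index 5 is 12.
Elements before it: 24, 2, 16, 5, 3
Those larger than 12: 24, 16

2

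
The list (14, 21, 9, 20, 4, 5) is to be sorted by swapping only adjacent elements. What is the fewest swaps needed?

11

Minimum adjacent swaps = number of inversions (each swap of adjacent out-of-order elements removes one inversion and no swap can remove more).
Count inversions — for each element, later elements that are smaller:
14: 9, 4, 5 → 3
21: 9, 20, 4, 5 → 4
9: 4, 5 → 2
20: 4, 5 → 2
4: none → 0
5: none → 0
Total inversions: 3 + 4 + 2 + 2 + 0 + 0 = 11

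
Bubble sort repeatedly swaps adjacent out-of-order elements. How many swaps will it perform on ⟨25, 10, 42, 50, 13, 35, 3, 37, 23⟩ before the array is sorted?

The minimum number of adjacent swaps to sort an array equals its inversion count, since every such swap removes exactly one inversion.
Count inversions — for each element, later elements that are smaller:
25: 10, 13, 3, 23 → 4
10: 3 → 1
42: 13, 35, 3, 37, 23 → 5
50: 13, 35, 3, 37, 23 → 5
13: 3 → 1
35: 3, 23 → 2
3: none → 0
37: 23 → 1
23: none → 0
Total inversions: 4 + 1 + 5 + 5 + 1 + 2 + 0 + 1 + 0 = 19

19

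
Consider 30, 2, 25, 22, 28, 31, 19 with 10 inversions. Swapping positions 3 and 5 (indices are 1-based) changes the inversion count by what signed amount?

Positions 3 and 5 hold 25 and 28; after swapping, the array is [30, 2, 28, 22, 25, 31, 19].
Count, for each position, how many later elements it exceeds:
30: 5
2: 0
28: 3
22: 1
25: 1
31: 1
19: 0
Sum: 5 + 0 + 3 + 1 + 1 + 1 + 0 = 11
Change: 11 − 10 = +1

+1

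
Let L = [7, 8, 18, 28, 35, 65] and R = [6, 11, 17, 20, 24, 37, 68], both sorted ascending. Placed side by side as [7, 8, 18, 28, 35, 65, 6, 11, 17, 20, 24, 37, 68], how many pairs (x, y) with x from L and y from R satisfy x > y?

Take each right-half value and tally the left-half values above it:
r = 6: 7, 8, 18, 28, 35, 65 → 6
r = 11: 18, 28, 35, 65 → 4
r = 17: 18, 28, 35, 65 → 4
r = 20: 28, 35, 65 → 3
r = 24: 28, 35, 65 → 3
r = 37: 65 → 1
r = 68: none → 0
Cross-inversions: 6 + 4 + 4 + 3 + 3 + 1 + 0 = 21

21 split inversions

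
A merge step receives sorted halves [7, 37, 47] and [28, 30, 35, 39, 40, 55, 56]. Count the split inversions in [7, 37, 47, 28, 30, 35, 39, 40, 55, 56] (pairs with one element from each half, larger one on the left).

8 split inversions

For each element r of the right run, count left-run elements greater than r:
r = 28: 37, 47 → 2
r = 30: 37, 47 → 2
r = 35: 37, 47 → 2
r = 39: 47 → 1
r = 40: 47 → 1
r = 55: none → 0
r = 56: none → 0
Cross-inversions: 2 + 2 + 2 + 1 + 1 + 0 + 0 = 8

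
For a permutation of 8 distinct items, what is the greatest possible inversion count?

28 inversions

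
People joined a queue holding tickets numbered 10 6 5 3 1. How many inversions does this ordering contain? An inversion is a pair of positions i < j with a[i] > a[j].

10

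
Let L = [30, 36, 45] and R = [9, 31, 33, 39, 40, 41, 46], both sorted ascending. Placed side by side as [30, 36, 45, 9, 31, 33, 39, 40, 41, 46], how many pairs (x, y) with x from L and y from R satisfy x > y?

Take each right-half value and tally the left-half values above it:
r = 9: 30, 36, 45 → 3
r = 31: 36, 45 → 2
r = 33: 36, 45 → 2
r = 39: 45 → 1
r = 40: 45 → 1
r = 41: 45 → 1
r = 46: none → 0
Cross-inversions: 3 + 2 + 2 + 1 + 1 + 1 + 0 = 10

Split inversions: 10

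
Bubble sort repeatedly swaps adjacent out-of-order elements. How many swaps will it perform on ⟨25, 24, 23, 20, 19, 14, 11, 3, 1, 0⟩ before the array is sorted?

Each adjacent swap fixes exactly one inversion, so the minimum swap count equals the number of inversions.
Count inversions — for each element, later elements that are smaller:
25: 24, 23, 20, 19, 14, 11, 3, 1, 0 → 9
24: 23, 20, 19, 14, 11, 3, 1, 0 → 8
23: 20, 19, 14, 11, 3, 1, 0 → 7
20: 19, 14, 11, 3, 1, 0 → 6
19: 14, 11, 3, 1, 0 → 5
14: 11, 3, 1, 0 → 4
11: 3, 1, 0 → 3
3: 1, 0 → 2
1: 0 → 1
0: none → 0
Total inversions: 9 + 8 + 7 + 6 + 5 + 4 + 3 + 2 + 1 + 0 = 45

There are 45 swaps.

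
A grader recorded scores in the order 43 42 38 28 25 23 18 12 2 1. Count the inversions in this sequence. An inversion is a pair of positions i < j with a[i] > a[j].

Sweep left to right; for each value list the smaller values that follow it:
43 → 42, 38, 28, 25, 23, 18, 12, 2, 1 → 9
42 → 38, 28, 25, 23, 18, 12, 2, 1 → 8
38 → 28, 25, 23, 18, 12, 2, 1 → 7
28 → 25, 23, 18, 12, 2, 1 → 6
25 → 23, 18, 12, 2, 1 → 5
23 → 18, 12, 2, 1 → 4
18 → 12, 2, 1 → 3
12 → 2, 1 → 2
2 → 1 → 1
1 → none → 0
Sum: 9 + 8 + 7 + 6 + 5 + 4 + 3 + 2 + 1 + 0 = 45

45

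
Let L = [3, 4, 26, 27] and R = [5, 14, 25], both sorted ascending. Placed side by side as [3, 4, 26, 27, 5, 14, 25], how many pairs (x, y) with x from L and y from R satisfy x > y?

6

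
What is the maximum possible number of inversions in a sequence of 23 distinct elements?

The maximum occurs when the array is in strictly decreasing order: every one of the C(23, 2) pairs is inverted.
C(23, 2) = 23·22/2 = 253

253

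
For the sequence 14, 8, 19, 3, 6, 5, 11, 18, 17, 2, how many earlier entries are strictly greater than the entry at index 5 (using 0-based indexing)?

4 such elements

The element at index 5 is 5.
Elements before it: 14, 8, 19, 3, 6
Those larger than 5: 14, 8, 19, 6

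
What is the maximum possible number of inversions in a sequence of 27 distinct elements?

A reversed (strictly descending) arrangement makes every pair an inversion, giving C(27, 2) inversions.
C(27, 2) = 27·26/2 = 351

351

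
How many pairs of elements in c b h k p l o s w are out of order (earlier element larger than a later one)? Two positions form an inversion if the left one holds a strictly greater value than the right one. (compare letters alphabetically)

Count, for each position, how many later elements it exceeds:
c → b → 1
b → none → 0
h → none → 0
k → none → 0
p → l, o → 2
l → none → 0
o → none → 0
s → none → 0
w → none → 0
Sum: 1 + 0 + 0 + 0 + 2 + 0 + 0 + 0 + 0 = 3

3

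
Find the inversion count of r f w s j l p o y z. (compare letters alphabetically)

Count, for each position, how many later elements it exceeds:
r → f, j, l, p, o → 5
f → none → 0
w → s, j, l, p, o → 5
s → j, l, p, o → 4
j → none → 0
l → none → 0
p → o → 1
o → none → 0
y → none → 0
z → none → 0
Sum: 5 + 0 + 5 + 4 + 0 + 0 + 1 + 0 + 0 + 0 = 15

There are 15 inversions.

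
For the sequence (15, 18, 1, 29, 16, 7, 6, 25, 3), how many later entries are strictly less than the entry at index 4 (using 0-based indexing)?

3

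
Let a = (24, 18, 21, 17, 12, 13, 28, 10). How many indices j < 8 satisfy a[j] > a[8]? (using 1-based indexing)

7

The element at index 8 is 10.
Elements before it: 24, 18, 21, 17, 12, 13, 28
Those larger than 10: 24, 18, 21, 17, 12, 13, 28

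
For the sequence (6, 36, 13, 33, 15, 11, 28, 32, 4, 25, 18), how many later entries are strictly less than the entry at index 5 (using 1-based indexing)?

2

The element at index 5 is 15.
Elements after it: 11, 28, 32, 4, 25, 18
Those smaller than 15: 11, 4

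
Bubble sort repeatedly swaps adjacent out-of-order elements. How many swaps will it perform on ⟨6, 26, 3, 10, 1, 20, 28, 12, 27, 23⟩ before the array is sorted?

Each adjacent swap fixes exactly one inversion, so the minimum swap count equals the number of inversions.
Count inversions — for each element, later elements that are smaller:
6: 3, 1 → 2
26: 3, 10, 1, 20, 12, 23 → 6
3: 1 → 1
10: 1 → 1
1: none → 0
20: 12 → 1
28: 12, 27, 23 → 3
12: none → 0
27: 23 → 1
23: none → 0
Total inversions: 2 + 6 + 1 + 1 + 0 + 1 + 3 + 0 + 1 + 0 = 15

15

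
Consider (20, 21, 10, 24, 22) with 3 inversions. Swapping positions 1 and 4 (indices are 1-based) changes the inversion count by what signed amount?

+3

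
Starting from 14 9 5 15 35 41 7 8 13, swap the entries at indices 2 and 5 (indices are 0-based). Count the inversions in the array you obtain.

Positions 2 and 5 hold 5 and 41; after swapping, the array is [14, 9, 41, 15, 35, 5, 7, 8, 13].
Element-by-element contributions:
14 → 9, 5, 7, 8, 13 → 5
9 → 5, 7, 8 → 3
41 → 15, 35, 5, 7, 8, 13 → 6
15 → 5, 7, 8, 13 → 4
35 → 5, 7, 8, 13 → 4
5 → none → 0
7 → none → 0
8 → none → 0
13 → none → 0
Sum: 5 + 3 + 6 + 4 + 4 + 0 + 0 + 0 + 0 = 22

Inversions: 22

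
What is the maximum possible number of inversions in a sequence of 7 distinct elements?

21

The maximum occurs when the array is in strictly decreasing order: every one of the C(7, 2) pairs is inverted.
C(7, 2) = 7·6/2 = 21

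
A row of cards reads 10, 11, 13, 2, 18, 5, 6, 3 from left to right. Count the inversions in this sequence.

17

For each element, count later entries that are smaller:
10: 4
11: 4
13: 4
2: 0
18: 3
5: 1
6: 1
3: 0
Sum: 4 + 4 + 4 + 0 + 3 + 1 + 1 + 0 = 17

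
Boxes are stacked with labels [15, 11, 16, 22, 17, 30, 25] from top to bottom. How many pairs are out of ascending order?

3 inversions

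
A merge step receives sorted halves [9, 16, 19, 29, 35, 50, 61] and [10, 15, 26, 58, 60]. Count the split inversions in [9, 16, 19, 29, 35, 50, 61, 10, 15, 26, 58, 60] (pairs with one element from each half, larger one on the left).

18

Count, for every r in R, how many entries of L exceed r:
r = 10: 16, 19, 29, 35, 50, 61 → 6
r = 15: 16, 19, 29, 35, 50, 61 → 6
r = 26: 29, 35, 50, 61 → 4
r = 58: 61 → 1
r = 60: 61 → 1
Cross-inversions: 6 + 6 + 4 + 1 + 1 = 18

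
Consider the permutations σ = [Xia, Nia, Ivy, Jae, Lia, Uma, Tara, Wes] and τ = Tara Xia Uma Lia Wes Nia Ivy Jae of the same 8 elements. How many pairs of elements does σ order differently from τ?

16

Assign each item its position (1..8) in the first ordering, then rewrite the second ordering as that position sequence:
positions: Xia→1, Nia→2, Ivy→3, Jae→4, Lia→5, Uma→6, Tara→7, Wes→8
second ordering as positions: [7, 1, 6, 5, 8, 2, 3, 4]
Discordant pairs = inversions in this position sequence.
7: 1, 6, 5, 2, 3, 4 → 6
1: 0
6: 5, 2, 3, 4 → 4
5: 2, 3, 4 → 3
8: 2, 3, 4 → 3
2: 0
3: 0
4: 0
Total: 6 + 0 + 4 + 3 + 3 + 0 + 0 + 0 = 16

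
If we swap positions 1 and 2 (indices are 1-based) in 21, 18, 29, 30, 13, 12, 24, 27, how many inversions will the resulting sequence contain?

Positions 1 and 2 hold 21 and 18; after swapping, the array is [18, 21, 29, 30, 13, 12, 24, 27].
Element-by-element contributions:
18 → 13, 12 → 2
21 → 13, 12 → 2
29 → 13, 12, 24, 27 → 4
30 → 13, 12, 24, 27 → 4
13 → 12 → 1
12 → none → 0
24 → none → 0
27 → none → 0
Sum: 2 + 2 + 4 + 4 + 1 + 0 + 0 + 0 = 13

13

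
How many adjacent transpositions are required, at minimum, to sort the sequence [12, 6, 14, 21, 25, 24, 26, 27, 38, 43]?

There are 2 swaps.

The minimum number of adjacent swaps to sort an array equals its inversion count, since every such swap removes exactly one inversion.
Count inversions — for each element, later elements that are smaller:
12: 6 → 1
6: none → 0
14: none → 0
21: none → 0
25: 24 → 1
24: none → 0
26: none → 0
27: none → 0
38: none → 0
43: none → 0
Total inversions: 1 + 0 + 0 + 0 + 1 + 0 + 0 + 0 + 0 + 0 = 2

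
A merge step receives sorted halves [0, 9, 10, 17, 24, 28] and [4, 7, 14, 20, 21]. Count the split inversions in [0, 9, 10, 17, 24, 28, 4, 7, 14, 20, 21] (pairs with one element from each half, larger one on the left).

Cross-inversions: 17

For each element r of the right run, count left-run elements greater than r:
r = 4: 9, 10, 17, 24, 28 → 5
r = 7: 9, 10, 17, 24, 28 → 5
r = 14: 17, 24, 28 → 3
r = 20: 24, 28 → 2
r = 21: 24, 28 → 2
Cross-inversions: 5 + 5 + 3 + 2 + 2 = 17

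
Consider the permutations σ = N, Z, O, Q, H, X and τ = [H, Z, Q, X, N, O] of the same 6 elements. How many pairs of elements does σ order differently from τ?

9 discordant pairs

Assign each item its position (1..6) in the first ordering, then rewrite the second ordering as that position sequence:
positions: N→1, Z→2, O→3, Q→4, H→5, X→6
second ordering as positions: [5, 2, 4, 6, 1, 3]
Discordant pairs = inversions in this position sequence.
5: 2, 4, 1, 3 → 4
2: 1 → 1
4: 1, 3 → 2
6: 1, 3 → 2
1: 0
3: 0
Total: 4 + 1 + 2 + 2 + 0 + 0 = 9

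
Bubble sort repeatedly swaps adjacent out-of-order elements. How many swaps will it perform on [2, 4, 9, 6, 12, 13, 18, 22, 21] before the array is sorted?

Minimum adjacent swaps = number of inversions (each swap of adjacent out-of-order elements removes one inversion and no swap can remove more).
Count inversions — for each element, later elements that are smaller:
2: none → 0
4: none → 0
9: 6 → 1
6: none → 0
12: none → 0
13: none → 0
18: none → 0
22: 21 → 1
21: none → 0
Total inversions: 0 + 0 + 1 + 0 + 0 + 0 + 0 + 1 + 0 = 2

2 swaps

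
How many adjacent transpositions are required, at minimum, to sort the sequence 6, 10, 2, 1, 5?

Each adjacent swap fixes exactly one inversion, so the minimum swap count equals the number of inversions.
Count inversions — for each element, later elements that are smaller:
6: 2, 1, 5 → 3
10: 2, 1, 5 → 3
2: 1 → 1
1: none → 0
5: none → 0
Total inversions: 3 + 3 + 1 + 0 + 0 = 7

7 adjacent swaps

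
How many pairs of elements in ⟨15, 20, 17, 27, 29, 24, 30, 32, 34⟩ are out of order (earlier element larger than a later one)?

3

Count, for each position, how many later elements it exceeds:
15: 0
20: 1
17: 0
27: 1
29: 1
24: 0
30: 0
32: 0
34: 0
Sum: 0 + 1 + 0 + 1 + 1 + 0 + 0 + 0 + 0 = 3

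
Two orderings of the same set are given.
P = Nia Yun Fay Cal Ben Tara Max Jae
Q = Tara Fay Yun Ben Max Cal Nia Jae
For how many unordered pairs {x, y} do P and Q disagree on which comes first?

Assign each item its position (1..8) in the first ordering, then rewrite the second ordering as that position sequence:
positions: Nia→1, Yun→2, Fay→3, Cal→4, Ben→5, Tara→6, Max→7, Jae→8
second ordering as positions: [6, 3, 2, 5, 7, 4, 1, 8]
Discordant pairs = inversions in this position sequence.
6: 3, 2, 5, 4, 1 → 5
3: 2, 1 → 2
2: 1 → 1
5: 4, 1 → 2
7: 4, 1 → 2
4: 1 → 1
1: 0
8: 0
Total: 5 + 2 + 1 + 2 + 2 + 1 + 0 + 0 = 13

13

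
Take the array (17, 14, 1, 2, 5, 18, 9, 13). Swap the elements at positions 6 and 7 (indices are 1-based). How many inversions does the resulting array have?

12 inversions

Positions 6 and 7 hold 18 and 9; after swapping, the array is [17, 14, 1, 2, 5, 9, 18, 13].
For each element, count later entries that are smaller:
17: 6
14: 5
1: 0
2: 0
5: 0
9: 0
18: 1
13: 0
Sum: 6 + 5 + 0 + 0 + 0 + 0 + 1 + 0 = 12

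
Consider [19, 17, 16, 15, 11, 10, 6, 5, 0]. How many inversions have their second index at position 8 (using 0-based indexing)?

8 such elements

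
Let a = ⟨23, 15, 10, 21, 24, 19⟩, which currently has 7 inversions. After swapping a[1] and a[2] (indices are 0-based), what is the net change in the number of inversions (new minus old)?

-1

Positions 1 and 2 hold 15 and 10; after swapping, the array is [23, 10, 15, 21, 24, 19].
Element-by-element contributions:
23 → 10, 15, 21, 19 → 4
10 → none → 0
15 → none → 0
21 → 19 → 1
24 → 19 → 1
19 → none → 0
Sum: 4 + 0 + 0 + 1 + 1 + 0 = 6
Change: 6 − 7 = -1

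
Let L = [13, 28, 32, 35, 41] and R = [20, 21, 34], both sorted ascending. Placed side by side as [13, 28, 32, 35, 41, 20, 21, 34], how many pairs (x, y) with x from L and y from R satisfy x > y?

For each element r of the right run, count left-run elements greater than r:
r = 20: 28, 32, 35, 41 → 4
r = 21: 28, 32, 35, 41 → 4
r = 34: 35, 41 → 2
Cross-inversions: 4 + 4 + 2 = 10

10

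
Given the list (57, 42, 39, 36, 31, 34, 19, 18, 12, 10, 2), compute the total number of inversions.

Count, for each position, how many later elements it exceeds:
57 → 42, 39, 36, 31, 34, 19, 18, 12, 10, 2 → 10
42 → 39, 36, 31, 34, 19, 18, 12, 10, 2 → 9
39 → 36, 31, 34, 19, 18, 12, 10, 2 → 8
36 → 31, 34, 19, 18, 12, 10, 2 → 7
31 → 19, 18, 12, 10, 2 → 5
34 → 19, 18, 12, 10, 2 → 5
19 → 18, 12, 10, 2 → 4
18 → 12, 10, 2 → 3
12 → 10, 2 → 2
10 → 2 → 1
2 → none → 0
Sum: 10 + 9 + 8 + 7 + 5 + 5 + 4 + 3 + 2 + 1 + 0 = 54

Inversions: 54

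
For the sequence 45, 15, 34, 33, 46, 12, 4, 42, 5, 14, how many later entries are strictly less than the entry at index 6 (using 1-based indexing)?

The element at index 6 is 12.
Elements after it: 4, 42, 5, 14
Those smaller than 12: 4, 5

2 such elements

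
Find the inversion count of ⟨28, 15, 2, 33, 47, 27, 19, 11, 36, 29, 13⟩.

Element-by-element contributions:
28 → 15, 2, 27, 19, 11, 13 → 6
15 → 2, 11, 13 → 3
2 → none → 0
33 → 27, 19, 11, 29, 13 → 5
47 → 27, 19, 11, 36, 29, 13 → 6
27 → 19, 11, 13 → 3
19 → 11, 13 → 2
11 → none → 0
36 → 29, 13 → 2
29 → 13 → 1
13 → none → 0
Sum: 6 + 3 + 0 + 5 + 6 + 3 + 2 + 0 + 2 + 1 + 0 = 28

28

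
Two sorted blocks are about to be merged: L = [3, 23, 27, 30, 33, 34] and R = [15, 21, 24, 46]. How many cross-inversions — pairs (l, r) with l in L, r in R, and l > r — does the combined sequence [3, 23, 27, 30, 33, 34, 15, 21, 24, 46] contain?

Count, for every r in R, how many entries of L exceed r:
r = 15: 23, 27, 30, 33, 34 → 5
r = 21: 23, 27, 30, 33, 34 → 5
r = 24: 27, 30, 33, 34 → 4
r = 46: none → 0
Cross-inversions: 5 + 5 + 4 + 0 = 14

14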